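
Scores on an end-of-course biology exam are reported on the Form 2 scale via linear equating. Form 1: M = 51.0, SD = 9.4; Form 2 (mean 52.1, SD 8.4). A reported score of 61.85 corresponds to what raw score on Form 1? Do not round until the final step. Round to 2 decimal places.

Invert y = (SD_Y/SD_X)(x − M_X) + M_Y:
x = (SD_X/SD_Y)(y − M_Y) + M_X = (9.4/8.4)(61.85 − 52.1) + 51.0
x = 1.119048 × 9.750 + 51.0 = 61.91

61.91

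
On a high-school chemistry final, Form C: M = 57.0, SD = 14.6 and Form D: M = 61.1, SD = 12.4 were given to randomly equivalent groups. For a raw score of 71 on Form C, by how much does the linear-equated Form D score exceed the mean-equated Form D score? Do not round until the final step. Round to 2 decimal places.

Mean-equated: 71 + (61.1 − 57.0) = 75.10
Linear-equated: (12.4/14.6)(71 − 57.0) + 61.1 = 72.990
Difference = 72.990 − 75.10 = -2.11

-2.11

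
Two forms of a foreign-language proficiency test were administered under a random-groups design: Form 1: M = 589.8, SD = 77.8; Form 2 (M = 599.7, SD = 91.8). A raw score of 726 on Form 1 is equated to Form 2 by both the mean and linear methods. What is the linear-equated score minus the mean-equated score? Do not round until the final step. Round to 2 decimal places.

24.51

Mean-equated: 726 + (599.7 − 589.8) = 735.90
Linear-equated: (91.8/77.8)(726 − 589.8) + 599.7 = 760.409
Difference = 760.409 − 735.90 = 24.51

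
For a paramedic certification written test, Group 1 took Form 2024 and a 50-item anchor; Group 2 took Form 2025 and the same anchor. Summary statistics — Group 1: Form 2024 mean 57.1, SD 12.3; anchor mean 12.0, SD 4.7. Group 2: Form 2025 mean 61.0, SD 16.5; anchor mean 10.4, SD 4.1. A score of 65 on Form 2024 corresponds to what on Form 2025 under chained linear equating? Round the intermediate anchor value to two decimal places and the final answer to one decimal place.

Form 2024 → anchor (Group 1): v = (4.7/12.3)(65 − 57.1) + 12.0 = 15.02
anchor → Form 2025 (Group 2): y = (16.5/4.1)(15.02 − 10.4) + 61.0 = 79.6

79.6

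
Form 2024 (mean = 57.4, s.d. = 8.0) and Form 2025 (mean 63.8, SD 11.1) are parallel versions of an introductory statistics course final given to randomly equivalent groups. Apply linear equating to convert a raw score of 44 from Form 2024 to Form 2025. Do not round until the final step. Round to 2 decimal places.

Linear equating: y = (SD_Y/SD_X)(x − M_X) + M_Y
y = (11.1/8.0)(44 − 57.4) + 63.8
y = 1.387500 × -13.4 + 63.8 = -18.5925 + 63.8 = 45.21

45.21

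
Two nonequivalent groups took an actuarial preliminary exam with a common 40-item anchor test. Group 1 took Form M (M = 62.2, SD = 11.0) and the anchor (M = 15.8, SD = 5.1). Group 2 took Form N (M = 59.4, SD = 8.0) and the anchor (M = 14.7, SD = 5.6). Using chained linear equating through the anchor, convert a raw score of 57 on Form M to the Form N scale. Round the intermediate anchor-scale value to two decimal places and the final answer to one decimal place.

Form M → anchor (Group 1): v = (5.1/11.0)(57 − 62.2) + 15.8 = 13.39
anchor → Form N (Group 2): y = (8.0/5.6)(13.39 − 14.7) + 59.4 = 57.5

57.5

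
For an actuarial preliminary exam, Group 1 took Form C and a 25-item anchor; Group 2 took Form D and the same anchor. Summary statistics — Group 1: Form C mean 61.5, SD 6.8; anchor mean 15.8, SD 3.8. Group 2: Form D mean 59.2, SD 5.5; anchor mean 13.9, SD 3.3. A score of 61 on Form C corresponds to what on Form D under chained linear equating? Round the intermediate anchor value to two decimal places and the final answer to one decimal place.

Form C → anchor (Group 1): v = (3.8/6.8)(61 − 61.5) + 15.8 = 15.52
anchor → Form D (Group 2): y = (5.5/3.3)(15.52 − 13.9) + 59.2 = 61.9

61.9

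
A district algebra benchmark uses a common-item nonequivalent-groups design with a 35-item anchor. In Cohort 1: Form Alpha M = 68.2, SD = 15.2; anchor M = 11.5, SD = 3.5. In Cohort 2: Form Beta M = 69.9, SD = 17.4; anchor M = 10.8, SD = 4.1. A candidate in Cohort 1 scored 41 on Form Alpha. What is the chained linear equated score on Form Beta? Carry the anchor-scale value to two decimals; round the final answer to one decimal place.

46.3

Form Alpha → anchor (Cohort 1): v = (3.5/15.2)(41 − 68.2) + 11.5 = 5.24
anchor → Form Beta (Cohort 2): y = (17.4/4.1)(5.24 − 10.8) + 69.9 = 46.3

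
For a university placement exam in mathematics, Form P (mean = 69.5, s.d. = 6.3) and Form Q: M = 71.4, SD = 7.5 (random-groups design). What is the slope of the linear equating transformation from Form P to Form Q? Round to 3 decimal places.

A = SD_Y / SD_X = 7.5 / 6.3 = 1.190

1.190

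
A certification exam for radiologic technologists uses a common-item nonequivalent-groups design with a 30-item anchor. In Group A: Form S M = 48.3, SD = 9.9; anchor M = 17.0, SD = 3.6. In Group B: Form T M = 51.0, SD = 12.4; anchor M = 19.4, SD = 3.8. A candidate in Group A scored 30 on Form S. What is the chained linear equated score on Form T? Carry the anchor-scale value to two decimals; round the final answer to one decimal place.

Form S → anchor (Group A): v = (3.6/9.9)(30 − 48.3) + 17.0 = 10.35
anchor → Form T (Group B): y = (12.4/3.8)(10.35 − 19.4) + 51.0 = 21.5

21.5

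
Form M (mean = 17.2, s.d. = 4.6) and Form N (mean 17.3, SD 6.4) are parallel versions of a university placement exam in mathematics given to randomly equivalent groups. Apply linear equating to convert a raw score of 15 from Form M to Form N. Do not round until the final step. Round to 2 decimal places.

Linear equating: y = (SD_Y/SD_X)(x − M_X) + M_Y
y = (6.4/4.6)(15 − 17.2) + 17.3
y = 1.391304 × -2.2 + 17.3 = -3.0609 + 17.3 = 14.24

14.24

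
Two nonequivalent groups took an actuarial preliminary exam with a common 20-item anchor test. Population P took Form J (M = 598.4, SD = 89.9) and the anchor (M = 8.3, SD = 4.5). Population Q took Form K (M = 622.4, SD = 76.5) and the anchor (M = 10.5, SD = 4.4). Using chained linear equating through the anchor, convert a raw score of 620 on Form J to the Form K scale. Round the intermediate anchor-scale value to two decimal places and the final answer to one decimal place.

Form J → anchor (Population P): v = (4.5/89.9)(620 − 598.4) + 8.3 = 9.38
anchor → Form K (Population Q): y = (76.5/4.4)(9.38 − 10.5) + 622.4 = 602.9

602.9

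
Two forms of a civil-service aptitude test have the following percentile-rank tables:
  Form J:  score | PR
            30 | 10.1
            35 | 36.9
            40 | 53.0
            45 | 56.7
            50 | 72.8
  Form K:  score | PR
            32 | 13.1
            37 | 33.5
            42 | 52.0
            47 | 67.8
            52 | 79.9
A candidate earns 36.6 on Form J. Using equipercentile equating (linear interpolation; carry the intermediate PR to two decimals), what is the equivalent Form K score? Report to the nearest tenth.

PR of 36.6 on Form J: 36.9 + (36.6 − 35)/(40 − 35) × (53.0 − 36.9) = 42.05
On Form K, PR 42.05 falls between score 37 (PR 33.5) and 42 (PR 52.0).
Interpolate: 37 + (42.05 − 33.5)/(52.0 − 33.5) × (42 − 37) = 39.3

39.3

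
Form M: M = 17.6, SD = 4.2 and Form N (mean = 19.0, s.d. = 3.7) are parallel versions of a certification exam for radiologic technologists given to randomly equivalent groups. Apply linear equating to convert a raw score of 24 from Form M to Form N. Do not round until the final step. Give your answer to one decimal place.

Linear equating: y = (SD_Y/SD_X)(x − M_X) + M_Y
y = (3.7/4.2)(24 − 17.6) + 19.0
y = 0.880952 × 6.4 + 19.0 = 5.6381 + 19.0 = 24.6

24.6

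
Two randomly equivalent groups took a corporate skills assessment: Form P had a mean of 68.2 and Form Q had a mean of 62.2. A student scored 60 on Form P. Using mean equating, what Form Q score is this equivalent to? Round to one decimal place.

Mean equating: y = x + (M_Y − M_X) = 60 + (62.2 − 68.2) = 54.0

54.0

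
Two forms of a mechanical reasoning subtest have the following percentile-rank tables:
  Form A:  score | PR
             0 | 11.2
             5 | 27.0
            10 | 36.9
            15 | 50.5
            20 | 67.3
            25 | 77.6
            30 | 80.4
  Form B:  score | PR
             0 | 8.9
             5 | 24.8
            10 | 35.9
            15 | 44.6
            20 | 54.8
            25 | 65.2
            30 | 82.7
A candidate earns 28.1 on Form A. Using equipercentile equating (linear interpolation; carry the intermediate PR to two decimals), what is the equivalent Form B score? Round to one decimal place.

29.0

PR of 28.1 on Form A: 77.6 + (28.1 − 25)/(30 − 25) × (80.4 − 77.6) = 79.34
On Form B, PR 79.34 falls between score 25 (PR 65.2) and 30 (PR 82.7).
Interpolate: 25 + (79.34 − 65.2)/(82.7 − 65.2) × (30 − 25) = 29.0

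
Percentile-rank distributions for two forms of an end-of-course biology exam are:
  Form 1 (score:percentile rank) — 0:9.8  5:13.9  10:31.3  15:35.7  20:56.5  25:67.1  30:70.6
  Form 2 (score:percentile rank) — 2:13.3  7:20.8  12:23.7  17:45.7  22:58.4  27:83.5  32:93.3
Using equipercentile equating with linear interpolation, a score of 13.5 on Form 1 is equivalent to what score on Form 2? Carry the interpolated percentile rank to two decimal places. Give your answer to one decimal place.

14.4

PR of 13.5 on Form 1: 31.3 + (13.5 − 10)/(15 − 10) × (35.7 − 31.3) = 34.38
On Form 2, PR 34.38 falls between score 12 (PR 23.7) and 17 (PR 45.7).
Interpolate: 12 + (34.38 − 23.7)/(45.7 − 23.7) × (17 − 12) = 14.4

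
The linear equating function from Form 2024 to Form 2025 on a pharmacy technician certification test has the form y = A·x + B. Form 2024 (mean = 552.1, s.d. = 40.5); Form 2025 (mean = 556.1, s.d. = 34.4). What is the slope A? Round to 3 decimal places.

A = SD_Y / SD_X = 34.4 / 40.5 = 0.849

0.849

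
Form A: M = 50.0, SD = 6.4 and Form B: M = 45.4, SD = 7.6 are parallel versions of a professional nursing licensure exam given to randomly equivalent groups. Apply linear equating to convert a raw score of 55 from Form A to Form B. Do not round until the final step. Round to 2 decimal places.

Linear equating: y = (SD_Y/SD_X)(x − M_X) + M_Y
y = (7.6/6.4)(55 − 50.0) + 45.4
y = 1.187500 × 5.0 + 45.4 = 5.9375 + 45.4 = 51.34

51.34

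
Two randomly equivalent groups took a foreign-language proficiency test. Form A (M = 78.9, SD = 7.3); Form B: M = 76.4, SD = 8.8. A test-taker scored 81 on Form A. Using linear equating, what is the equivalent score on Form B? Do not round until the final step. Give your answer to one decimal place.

Linear equating: y = (SD_Y/SD_X)(x − M_X) + M_Y
y = (8.8/7.3)(81 − 78.9) + 76.4
y = 1.205479 × 2.1 + 76.4 = 2.5315 + 76.4 = 78.9

78.9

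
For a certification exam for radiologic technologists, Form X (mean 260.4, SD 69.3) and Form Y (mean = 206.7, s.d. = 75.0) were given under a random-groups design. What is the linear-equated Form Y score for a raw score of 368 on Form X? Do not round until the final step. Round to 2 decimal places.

323.15

Linear equating: y = (SD_Y/SD_X)(x − M_X) + M_Y
y = (75.0/69.3)(368 − 260.4) + 206.7
y = 1.082251 × 107.6 + 206.7 = 116.4502 + 206.7 = 323.15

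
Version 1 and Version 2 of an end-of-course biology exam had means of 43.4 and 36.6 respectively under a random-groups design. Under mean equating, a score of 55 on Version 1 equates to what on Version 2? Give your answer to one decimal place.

Mean equating: y = x + (M_Y − M_X) = 55 + (36.6 − 43.4) = 48.2

48.2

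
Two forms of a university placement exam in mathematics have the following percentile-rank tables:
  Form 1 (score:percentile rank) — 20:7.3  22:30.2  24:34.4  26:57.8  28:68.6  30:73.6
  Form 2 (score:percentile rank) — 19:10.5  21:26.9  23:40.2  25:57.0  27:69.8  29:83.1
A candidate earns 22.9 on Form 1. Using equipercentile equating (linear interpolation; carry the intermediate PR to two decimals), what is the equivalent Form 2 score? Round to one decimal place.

21.8

PR of 22.9 on Form 1: 30.2 + (22.9 − 22)/(24 − 22) × (34.4 − 30.2) = 32.09
On Form 2, PR 32.09 falls between score 21 (PR 26.9) and 23 (PR 40.2).
Interpolate: 21 + (32.09 − 26.9)/(40.2 − 26.9) × (23 − 21) = 21.8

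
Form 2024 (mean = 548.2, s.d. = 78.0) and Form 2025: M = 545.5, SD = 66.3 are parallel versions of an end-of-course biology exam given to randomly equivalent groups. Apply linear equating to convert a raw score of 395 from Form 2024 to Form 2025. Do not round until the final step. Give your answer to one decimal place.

415.3

Linear equating: y = (SD_Y/SD_X)(x − M_X) + M_Y
y = (66.3/78.0)(395 − 548.2) + 545.5
y = 0.850000 × -153.2 + 545.5 = -130.2200 + 545.5 = 415.3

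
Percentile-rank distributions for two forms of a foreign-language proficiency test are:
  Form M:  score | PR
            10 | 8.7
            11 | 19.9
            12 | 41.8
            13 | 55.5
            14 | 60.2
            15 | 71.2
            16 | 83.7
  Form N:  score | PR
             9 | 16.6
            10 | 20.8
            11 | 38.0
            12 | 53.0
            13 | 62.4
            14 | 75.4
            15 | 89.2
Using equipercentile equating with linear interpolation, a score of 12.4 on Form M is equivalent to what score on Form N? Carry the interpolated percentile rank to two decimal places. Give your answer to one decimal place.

PR of 12.4 on Form M: 41.8 + (12.4 − 12)/(13 − 12) × (55.5 − 41.8) = 47.28
On Form N, PR 47.28 falls between score 11 (PR 38.0) and 12 (PR 53.0).
Interpolate: 11 + (47.28 − 38.0)/(53.0 − 38.0) × (12 − 11) = 11.6

11.6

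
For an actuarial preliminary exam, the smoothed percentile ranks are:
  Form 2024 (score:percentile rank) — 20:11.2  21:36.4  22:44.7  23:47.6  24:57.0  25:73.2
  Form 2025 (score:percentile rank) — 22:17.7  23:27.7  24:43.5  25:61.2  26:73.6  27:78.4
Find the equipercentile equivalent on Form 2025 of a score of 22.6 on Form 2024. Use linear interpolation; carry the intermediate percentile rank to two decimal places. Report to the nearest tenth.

PR of 22.6 on Form 2024: 44.7 + (22.6 − 22)/(23 − 22) × (47.6 − 44.7) = 46.44
On Form 2025, PR 46.44 falls between score 24 (PR 43.5) and 25 (PR 61.2).
Interpolate: 24 + (46.44 − 43.5)/(61.2 − 43.5) × (25 − 24) = 24.2

24.2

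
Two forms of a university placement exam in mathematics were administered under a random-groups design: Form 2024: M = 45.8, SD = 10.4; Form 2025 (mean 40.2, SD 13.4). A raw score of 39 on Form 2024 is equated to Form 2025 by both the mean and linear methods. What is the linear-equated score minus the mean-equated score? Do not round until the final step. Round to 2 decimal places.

-1.96

Mean-equated: 39 + (40.2 − 45.8) = 33.40
Linear-equated: (13.4/10.4)(39 − 45.8) + 40.2 = 31.438
Difference = 31.438 − 33.40 = -1.96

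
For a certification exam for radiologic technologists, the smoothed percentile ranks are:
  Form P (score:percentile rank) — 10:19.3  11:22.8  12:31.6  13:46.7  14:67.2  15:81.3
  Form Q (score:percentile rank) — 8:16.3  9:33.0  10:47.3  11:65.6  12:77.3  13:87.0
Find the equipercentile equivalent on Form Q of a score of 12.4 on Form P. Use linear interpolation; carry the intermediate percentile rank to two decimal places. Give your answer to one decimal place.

9.3

PR of 12.4 on Form P: 31.6 + (12.4 − 12)/(13 − 12) × (46.7 − 31.6) = 37.64
On Form Q, PR 37.64 falls between score 9 (PR 33.0) and 10 (PR 47.3).
Interpolate: 9 + (37.64 − 33.0)/(47.3 − 33.0) × (10 − 9) = 9.3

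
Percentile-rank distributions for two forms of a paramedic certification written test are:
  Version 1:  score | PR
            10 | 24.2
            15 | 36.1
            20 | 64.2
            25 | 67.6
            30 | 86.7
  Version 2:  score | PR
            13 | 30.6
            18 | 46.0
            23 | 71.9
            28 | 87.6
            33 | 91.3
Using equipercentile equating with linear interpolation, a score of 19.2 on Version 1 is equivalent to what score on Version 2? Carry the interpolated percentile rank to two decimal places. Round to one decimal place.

20.6

PR of 19.2 on Version 1: 36.1 + (19.2 − 15)/(20 − 15) × (64.2 − 36.1) = 59.70
On Version 2, PR 59.70 falls between score 18 (PR 46.0) and 23 (PR 71.9).
Interpolate: 18 + (59.70 − 46.0)/(71.9 − 46.0) × (23 − 18) = 20.6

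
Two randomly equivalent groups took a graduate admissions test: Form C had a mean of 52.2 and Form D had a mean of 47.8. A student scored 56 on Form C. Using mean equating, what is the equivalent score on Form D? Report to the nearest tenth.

51.6

Mean equating: y = x + (M_Y − M_X) = 56 + (47.8 − 52.2) = 51.6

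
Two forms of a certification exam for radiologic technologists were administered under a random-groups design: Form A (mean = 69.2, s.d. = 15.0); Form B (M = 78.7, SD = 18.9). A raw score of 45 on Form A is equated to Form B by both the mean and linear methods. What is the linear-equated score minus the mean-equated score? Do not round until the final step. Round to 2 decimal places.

-6.29

Mean-equated: 45 + (78.7 − 69.2) = 54.50
Linear-equated: (18.9/15.0)(45 − 69.2) + 78.7 = 48.208
Difference = 48.208 − 54.50 = -6.29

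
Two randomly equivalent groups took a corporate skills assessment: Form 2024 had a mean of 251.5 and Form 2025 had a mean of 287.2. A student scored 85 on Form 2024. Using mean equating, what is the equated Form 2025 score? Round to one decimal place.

Mean equating: y = x + (M_Y − M_X) = 85 + (287.2 − 251.5) = 120.7

120.7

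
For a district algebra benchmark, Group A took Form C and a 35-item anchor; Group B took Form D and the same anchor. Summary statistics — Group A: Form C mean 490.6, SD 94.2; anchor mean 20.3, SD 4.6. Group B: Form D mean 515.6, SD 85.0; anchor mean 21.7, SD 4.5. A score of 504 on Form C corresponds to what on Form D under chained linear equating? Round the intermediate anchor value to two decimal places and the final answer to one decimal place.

Form C → anchor (Group A): v = (4.6/94.2)(504 − 490.6) + 20.3 = 20.95
anchor → Form D (Group B): y = (85.0/4.5)(20.95 − 21.7) + 515.6 = 501.4

501.4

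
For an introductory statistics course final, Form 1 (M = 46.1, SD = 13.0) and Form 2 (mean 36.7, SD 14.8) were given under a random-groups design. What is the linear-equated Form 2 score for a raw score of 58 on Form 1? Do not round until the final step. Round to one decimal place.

Linear equating: y = (SD_Y/SD_X)(x − M_X) + M_Y
y = (14.8/13.0)(58 − 46.1) + 36.7
y = 1.138462 × 11.9 + 36.7 = 13.5477 + 36.7 = 50.2

50.2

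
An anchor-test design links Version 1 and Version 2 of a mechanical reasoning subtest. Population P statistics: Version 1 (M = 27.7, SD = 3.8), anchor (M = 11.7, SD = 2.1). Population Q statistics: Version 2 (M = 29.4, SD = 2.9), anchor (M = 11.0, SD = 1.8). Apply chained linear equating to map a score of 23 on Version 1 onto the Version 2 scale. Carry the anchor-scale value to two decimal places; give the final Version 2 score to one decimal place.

26.3

Version 1 → anchor (Population P): v = (2.1/3.8)(23 − 27.7) + 11.7 = 9.10
anchor → Version 2 (Population Q): y = (2.9/1.8)(9.10 − 11.0) + 29.4 = 26.3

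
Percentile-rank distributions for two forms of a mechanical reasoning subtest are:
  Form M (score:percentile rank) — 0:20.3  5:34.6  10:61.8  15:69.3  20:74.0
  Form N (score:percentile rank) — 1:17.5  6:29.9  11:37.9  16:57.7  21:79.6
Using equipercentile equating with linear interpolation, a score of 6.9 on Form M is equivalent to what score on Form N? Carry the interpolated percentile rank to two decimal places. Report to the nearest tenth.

PR of 6.9 on Form M: 34.6 + (6.9 − 5)/(10 − 5) × (61.8 − 34.6) = 44.94
On Form N, PR 44.94 falls between score 11 (PR 37.9) and 16 (PR 57.7).
Interpolate: 11 + (44.94 − 37.9)/(57.7 − 37.9) × (16 − 11) = 12.8

12.8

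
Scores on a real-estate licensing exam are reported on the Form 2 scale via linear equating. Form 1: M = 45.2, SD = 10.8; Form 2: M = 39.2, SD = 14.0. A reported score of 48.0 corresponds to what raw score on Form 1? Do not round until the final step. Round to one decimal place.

52.0

Invert y = (SD_Y/SD_X)(x − M_X) + M_Y:
x = (SD_X/SD_Y)(y − M_Y) + M_X = (10.8/14.0)(48.0 − 39.2) + 45.2
x = 0.771429 × 8.800 + 45.2 = 52.0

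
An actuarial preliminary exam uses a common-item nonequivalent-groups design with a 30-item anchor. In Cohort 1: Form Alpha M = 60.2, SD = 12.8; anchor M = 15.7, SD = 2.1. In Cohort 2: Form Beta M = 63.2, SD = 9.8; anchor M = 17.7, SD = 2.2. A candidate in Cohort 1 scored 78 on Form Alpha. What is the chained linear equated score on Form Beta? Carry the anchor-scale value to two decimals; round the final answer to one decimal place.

67.3

Form Alpha → anchor (Cohort 1): v = (2.1/12.8)(78 − 60.2) + 15.7 = 18.62
anchor → Form Beta (Cohort 2): y = (9.8/2.2)(18.62 − 17.7) + 63.2 = 67.3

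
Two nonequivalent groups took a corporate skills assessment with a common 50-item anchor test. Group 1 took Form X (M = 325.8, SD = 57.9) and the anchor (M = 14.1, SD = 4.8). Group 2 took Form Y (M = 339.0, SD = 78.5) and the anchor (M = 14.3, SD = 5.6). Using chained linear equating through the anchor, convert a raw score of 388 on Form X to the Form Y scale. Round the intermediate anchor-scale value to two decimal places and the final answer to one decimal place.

Form X → anchor (Group 1): v = (4.8/57.9)(388 − 325.8) + 14.1 = 19.26
anchor → Form Y (Group 2): y = (78.5/5.6)(19.26 − 14.3) + 339.0 = 408.5

408.5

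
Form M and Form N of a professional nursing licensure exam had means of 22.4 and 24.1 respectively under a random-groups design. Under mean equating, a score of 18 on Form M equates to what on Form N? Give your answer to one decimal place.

Mean equating: y = x + (M_Y − M_X) = 18 + (24.1 − 22.4) = 19.7

19.7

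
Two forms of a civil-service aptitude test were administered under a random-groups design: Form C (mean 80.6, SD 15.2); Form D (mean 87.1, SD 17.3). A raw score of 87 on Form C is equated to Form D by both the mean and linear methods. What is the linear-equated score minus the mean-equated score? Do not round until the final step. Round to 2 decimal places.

Mean-equated: 87 + (87.1 − 80.6) = 93.50
Linear-equated: (17.3/15.2)(87 − 80.6) + 87.1 = 94.384
Difference = 94.384 − 93.50 = 0.88

0.88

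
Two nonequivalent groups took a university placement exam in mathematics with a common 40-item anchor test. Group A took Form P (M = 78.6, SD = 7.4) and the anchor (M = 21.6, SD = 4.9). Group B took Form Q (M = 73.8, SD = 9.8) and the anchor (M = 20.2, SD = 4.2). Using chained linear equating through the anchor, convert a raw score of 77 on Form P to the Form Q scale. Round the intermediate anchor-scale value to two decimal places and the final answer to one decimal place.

Form P → anchor (Group A): v = (4.9/7.4)(77 − 78.6) + 21.6 = 20.54
anchor → Form Q (Group B): y = (9.8/4.2)(20.54 − 20.2) + 73.8 = 74.6

74.6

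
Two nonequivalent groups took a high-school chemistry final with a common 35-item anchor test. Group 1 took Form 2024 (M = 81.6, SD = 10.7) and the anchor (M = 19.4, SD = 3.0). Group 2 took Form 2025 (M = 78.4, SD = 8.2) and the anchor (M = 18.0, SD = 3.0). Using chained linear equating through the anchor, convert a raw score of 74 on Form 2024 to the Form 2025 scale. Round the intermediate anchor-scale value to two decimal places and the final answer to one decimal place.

Form 2024 → anchor (Group 1): v = (3.0/10.7)(74 − 81.6) + 19.4 = 17.27
anchor → Form 2025 (Group 2): y = (8.2/3.0)(17.27 − 18.0) + 78.4 = 76.4

76.4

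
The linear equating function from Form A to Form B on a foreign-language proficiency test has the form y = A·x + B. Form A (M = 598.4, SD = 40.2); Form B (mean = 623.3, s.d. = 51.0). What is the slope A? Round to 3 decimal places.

A = SD_Y / SD_X = 51.0 / 40.2 = 1.269

1.269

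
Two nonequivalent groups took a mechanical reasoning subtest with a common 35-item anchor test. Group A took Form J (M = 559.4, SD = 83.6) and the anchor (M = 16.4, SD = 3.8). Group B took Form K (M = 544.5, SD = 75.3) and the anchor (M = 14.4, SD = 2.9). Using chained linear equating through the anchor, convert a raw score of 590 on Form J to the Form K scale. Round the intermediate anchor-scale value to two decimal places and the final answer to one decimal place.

Form J → anchor (Group A): v = (3.8/83.6)(590 − 559.4) + 16.4 = 17.79
anchor → Form K (Group B): y = (75.3/2.9)(17.79 − 14.4) + 544.5 = 632.5

632.5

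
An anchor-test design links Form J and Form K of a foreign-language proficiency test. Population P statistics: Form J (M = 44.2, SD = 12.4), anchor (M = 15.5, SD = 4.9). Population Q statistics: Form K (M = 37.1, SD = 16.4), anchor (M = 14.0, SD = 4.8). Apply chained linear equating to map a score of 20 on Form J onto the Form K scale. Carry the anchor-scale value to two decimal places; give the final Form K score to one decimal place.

9.6

Form J → anchor (Population P): v = (4.9/12.4)(20 − 44.2) + 15.5 = 5.94
anchor → Form K (Population Q): y = (16.4/4.8)(5.94 − 14.0) + 37.1 = 9.6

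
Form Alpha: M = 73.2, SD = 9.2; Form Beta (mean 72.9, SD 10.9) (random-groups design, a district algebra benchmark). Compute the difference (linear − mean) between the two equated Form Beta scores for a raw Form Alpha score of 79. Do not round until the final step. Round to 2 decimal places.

1.07

Mean-equated: 79 + (72.9 − 73.2) = 78.70
Linear-equated: (10.9/9.2)(79 − 73.2) + 72.9 = 79.772
Difference = 79.772 − 78.70 = 1.07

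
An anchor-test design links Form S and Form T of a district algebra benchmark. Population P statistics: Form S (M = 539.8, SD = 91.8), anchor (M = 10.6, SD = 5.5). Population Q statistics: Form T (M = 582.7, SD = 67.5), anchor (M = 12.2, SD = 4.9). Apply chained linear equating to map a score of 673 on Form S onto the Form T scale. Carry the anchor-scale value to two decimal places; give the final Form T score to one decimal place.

670.6

Form S → anchor (Population P): v = (5.5/91.8)(673 − 539.8) + 10.6 = 18.58
anchor → Form T (Population Q): y = (67.5/4.9)(18.58 − 12.2) + 582.7 = 670.6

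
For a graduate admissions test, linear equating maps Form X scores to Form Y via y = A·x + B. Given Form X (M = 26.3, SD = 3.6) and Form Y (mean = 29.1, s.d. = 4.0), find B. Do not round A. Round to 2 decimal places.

A = SD_Y / SD_X = 4.0 / 3.6 = 1.111111
B = M_Y − A·M_X = 29.1 − 1.111111 × 26.3 = -0.12

-0.12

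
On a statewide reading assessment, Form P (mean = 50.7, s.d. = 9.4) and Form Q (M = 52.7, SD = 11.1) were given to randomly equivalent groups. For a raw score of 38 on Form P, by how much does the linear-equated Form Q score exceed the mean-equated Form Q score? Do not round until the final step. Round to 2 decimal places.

-2.30

Mean-equated: 38 + (52.7 − 50.7) = 40.00
Linear-equated: (11.1/9.4)(38 − 50.7) + 52.7 = 37.703
Difference = 37.703 − 40.00 = -2.30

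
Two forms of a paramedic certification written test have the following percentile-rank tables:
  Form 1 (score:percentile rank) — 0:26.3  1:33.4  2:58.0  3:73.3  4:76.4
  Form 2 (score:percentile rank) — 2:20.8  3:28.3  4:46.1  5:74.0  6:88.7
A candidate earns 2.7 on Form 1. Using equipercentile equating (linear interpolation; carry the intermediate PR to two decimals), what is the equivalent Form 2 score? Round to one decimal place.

PR of 2.7 on Form 1: 58.0 + (2.7 − 2)/(3 − 2) × (73.3 − 58.0) = 68.71
On Form 2, PR 68.71 falls between score 4 (PR 46.1) and 5 (PR 74.0).
Interpolate: 4 + (68.71 − 46.1)/(74.0 − 46.1) × (5 − 4) = 4.8

4.8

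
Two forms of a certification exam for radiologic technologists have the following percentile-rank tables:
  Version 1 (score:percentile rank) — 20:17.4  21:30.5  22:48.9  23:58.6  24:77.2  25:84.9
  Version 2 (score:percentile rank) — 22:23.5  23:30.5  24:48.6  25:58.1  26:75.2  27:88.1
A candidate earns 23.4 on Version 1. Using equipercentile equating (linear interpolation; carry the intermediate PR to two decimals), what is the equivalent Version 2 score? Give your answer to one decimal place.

PR of 23.4 on Version 1: 58.6 + (23.4 − 23)/(24 − 23) × (77.2 − 58.6) = 66.04
On Version 2, PR 66.04 falls between score 25 (PR 58.1) and 26 (PR 75.2).
Interpolate: 25 + (66.04 − 58.1)/(75.2 − 58.1) × (26 − 25) = 25.5

25.5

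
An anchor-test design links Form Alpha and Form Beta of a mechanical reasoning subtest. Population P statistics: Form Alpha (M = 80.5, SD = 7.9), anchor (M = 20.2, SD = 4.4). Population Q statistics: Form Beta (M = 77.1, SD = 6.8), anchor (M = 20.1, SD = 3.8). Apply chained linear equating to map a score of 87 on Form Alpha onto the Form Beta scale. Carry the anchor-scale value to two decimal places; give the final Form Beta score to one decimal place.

Form Alpha → anchor (Population P): v = (4.4/7.9)(87 − 80.5) + 20.2 = 23.82
anchor → Form Beta (Population Q): y = (6.8/3.8)(23.82 − 20.1) + 77.1 = 83.8

83.8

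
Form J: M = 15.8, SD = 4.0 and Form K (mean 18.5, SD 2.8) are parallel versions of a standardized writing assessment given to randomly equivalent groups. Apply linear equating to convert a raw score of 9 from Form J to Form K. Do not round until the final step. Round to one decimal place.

13.7

Linear equating: y = (SD_Y/SD_X)(x − M_X) + M_Y
y = (2.8/4.0)(9 − 15.8) + 18.5
y = 0.700000 × -6.8 + 18.5 = -4.7600 + 18.5 = 13.7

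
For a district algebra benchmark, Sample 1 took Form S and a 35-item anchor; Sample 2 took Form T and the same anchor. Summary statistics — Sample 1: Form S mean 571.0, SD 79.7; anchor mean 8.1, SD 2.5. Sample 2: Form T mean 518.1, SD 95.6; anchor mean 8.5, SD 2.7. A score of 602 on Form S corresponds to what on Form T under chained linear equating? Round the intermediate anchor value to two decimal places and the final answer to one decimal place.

538.3

Form S → anchor (Sample 1): v = (2.5/79.7)(602 − 571.0) + 8.1 = 9.07
anchor → Form T (Sample 2): y = (95.6/2.7)(9.07 − 8.5) + 518.1 = 538.3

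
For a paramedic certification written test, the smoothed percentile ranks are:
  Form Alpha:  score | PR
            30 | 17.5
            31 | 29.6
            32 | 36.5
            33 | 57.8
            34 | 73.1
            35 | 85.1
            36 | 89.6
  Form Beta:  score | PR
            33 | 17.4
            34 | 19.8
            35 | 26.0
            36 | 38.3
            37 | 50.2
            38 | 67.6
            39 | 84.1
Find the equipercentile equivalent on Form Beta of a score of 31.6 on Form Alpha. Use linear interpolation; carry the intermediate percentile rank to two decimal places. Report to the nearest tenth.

35.6

PR of 31.6 on Form Alpha: 29.6 + (31.6 − 31)/(32 − 31) × (36.5 − 29.6) = 33.74
On Form Beta, PR 33.74 falls between score 35 (PR 26.0) and 36 (PR 38.3).
Interpolate: 35 + (33.74 − 26.0)/(38.3 − 26.0) × (36 − 35) = 35.6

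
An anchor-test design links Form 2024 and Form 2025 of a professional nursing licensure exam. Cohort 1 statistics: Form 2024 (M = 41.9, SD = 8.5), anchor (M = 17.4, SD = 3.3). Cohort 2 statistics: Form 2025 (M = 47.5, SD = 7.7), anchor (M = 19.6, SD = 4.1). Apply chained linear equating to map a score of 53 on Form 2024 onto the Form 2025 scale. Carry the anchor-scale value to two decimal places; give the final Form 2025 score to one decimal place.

51.5

Form 2024 → anchor (Cohort 1): v = (3.3/8.5)(53 − 41.9) + 17.4 = 21.71
anchor → Form 2025 (Cohort 2): y = (7.7/4.1)(21.71 − 19.6) + 47.5 = 51.5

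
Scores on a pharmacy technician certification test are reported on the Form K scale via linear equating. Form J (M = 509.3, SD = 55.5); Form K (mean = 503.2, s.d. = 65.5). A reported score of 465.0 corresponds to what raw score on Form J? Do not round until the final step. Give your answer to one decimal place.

476.9

Invert y = (SD_Y/SD_X)(x − M_X) + M_Y:
x = (SD_X/SD_Y)(y − M_Y) + M_X = (55.5/65.5)(465.0 − 503.2) + 509.3
x = 0.847328 × -38.200 + 509.3 = 476.9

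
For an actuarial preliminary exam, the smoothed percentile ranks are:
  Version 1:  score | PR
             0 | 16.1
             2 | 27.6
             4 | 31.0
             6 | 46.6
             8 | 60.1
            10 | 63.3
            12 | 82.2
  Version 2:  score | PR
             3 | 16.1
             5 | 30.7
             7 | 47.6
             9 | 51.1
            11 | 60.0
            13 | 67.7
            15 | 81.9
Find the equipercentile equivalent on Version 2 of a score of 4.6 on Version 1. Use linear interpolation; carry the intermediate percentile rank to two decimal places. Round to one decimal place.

PR of 4.6 on Version 1: 31.0 + (4.6 − 4)/(6 − 4) × (46.6 − 31.0) = 35.68
On Version 2, PR 35.68 falls between score 5 (PR 30.7) and 7 (PR 47.6).
Interpolate: 5 + (35.68 − 30.7)/(47.6 − 30.7) × (7 − 5) = 5.6

5.6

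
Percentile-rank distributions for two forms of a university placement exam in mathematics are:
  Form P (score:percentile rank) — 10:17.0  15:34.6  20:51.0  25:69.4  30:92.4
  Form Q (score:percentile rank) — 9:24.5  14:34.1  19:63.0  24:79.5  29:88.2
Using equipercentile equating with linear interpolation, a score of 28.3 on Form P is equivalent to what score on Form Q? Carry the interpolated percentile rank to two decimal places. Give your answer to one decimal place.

26.9

PR of 28.3 on Form P: 69.4 + (28.3 − 25)/(30 − 25) × (92.4 − 69.4) = 84.58
On Form Q, PR 84.58 falls between score 24 (PR 79.5) and 29 (PR 88.2).
Interpolate: 24 + (84.58 − 79.5)/(88.2 − 79.5) × (29 − 24) = 26.9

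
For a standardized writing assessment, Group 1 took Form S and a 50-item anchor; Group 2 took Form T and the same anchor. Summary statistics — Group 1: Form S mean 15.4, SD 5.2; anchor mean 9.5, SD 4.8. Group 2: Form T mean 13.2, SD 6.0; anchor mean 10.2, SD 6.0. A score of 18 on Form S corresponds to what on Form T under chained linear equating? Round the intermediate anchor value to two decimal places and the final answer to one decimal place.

14.9

Form S → anchor (Group 1): v = (4.8/5.2)(18 − 15.4) + 9.5 = 11.90
anchor → Form T (Group 2): y = (6.0/6.0)(11.90 − 10.2) + 13.2 = 14.9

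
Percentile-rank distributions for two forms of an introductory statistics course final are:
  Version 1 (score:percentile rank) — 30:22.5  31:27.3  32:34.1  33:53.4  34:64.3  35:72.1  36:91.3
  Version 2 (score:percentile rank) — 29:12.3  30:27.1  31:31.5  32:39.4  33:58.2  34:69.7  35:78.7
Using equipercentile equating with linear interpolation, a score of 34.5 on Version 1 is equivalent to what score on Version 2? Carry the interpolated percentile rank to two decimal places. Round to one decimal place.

33.9

PR of 34.5 on Version 1: 64.3 + (34.5 − 34)/(35 − 34) × (72.1 − 64.3) = 68.20
On Version 2, PR 68.20 falls between score 33 (PR 58.2) and 34 (PR 69.7).
Interpolate: 33 + (68.20 − 58.2)/(69.7 − 58.2) × (34 − 33) = 33.9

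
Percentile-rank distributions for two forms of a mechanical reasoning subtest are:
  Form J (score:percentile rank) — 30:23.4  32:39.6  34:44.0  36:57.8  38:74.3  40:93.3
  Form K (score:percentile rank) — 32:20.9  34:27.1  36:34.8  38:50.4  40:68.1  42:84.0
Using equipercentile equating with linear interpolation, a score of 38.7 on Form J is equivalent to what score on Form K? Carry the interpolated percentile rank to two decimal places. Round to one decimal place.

PR of 38.7 on Form J: 74.3 + (38.7 − 38)/(40 − 38) × (93.3 − 74.3) = 80.95
On Form K, PR 80.95 falls between score 40 (PR 68.1) and 42 (PR 84.0).
Interpolate: 40 + (80.95 − 68.1)/(84.0 − 68.1) × (42 − 40) = 41.6

41.6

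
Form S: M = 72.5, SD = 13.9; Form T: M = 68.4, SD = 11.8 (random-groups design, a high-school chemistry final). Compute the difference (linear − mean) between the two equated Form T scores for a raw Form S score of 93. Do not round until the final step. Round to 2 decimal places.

-3.10

Mean-equated: 93 + (68.4 − 72.5) = 88.90
Linear-equated: (11.8/13.9)(93 − 72.5) + 68.4 = 85.803
Difference = 85.803 − 88.90 = -3.10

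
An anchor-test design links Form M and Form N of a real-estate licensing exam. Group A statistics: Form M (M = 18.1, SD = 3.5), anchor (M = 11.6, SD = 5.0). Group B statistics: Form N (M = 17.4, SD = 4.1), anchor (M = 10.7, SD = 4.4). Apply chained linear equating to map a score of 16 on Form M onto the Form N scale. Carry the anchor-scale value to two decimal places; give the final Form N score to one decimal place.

Form M → anchor (Group A): v = (5.0/3.5)(16 − 18.1) + 11.6 = 8.60
anchor → Form N (Group B): y = (4.1/4.4)(8.60 − 10.7) + 17.4 = 15.4

15.4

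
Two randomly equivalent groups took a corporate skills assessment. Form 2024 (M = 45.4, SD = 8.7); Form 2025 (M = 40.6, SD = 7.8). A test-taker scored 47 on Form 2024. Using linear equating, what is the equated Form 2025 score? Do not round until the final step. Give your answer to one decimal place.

Linear equating: y = (SD_Y/SD_X)(x − M_X) + M_Y
y = (7.8/8.7)(47 − 45.4) + 40.6
y = 0.896552 × 1.6 + 40.6 = 1.4345 + 40.6 = 42.0

42.0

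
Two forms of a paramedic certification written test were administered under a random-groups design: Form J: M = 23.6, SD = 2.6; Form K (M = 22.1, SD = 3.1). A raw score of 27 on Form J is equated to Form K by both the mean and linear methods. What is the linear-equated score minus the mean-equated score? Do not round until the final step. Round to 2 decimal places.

0.65

Mean-equated: 27 + (22.1 − 23.6) = 25.50
Linear-equated: (3.1/2.6)(27 − 23.6) + 22.1 = 26.154
Difference = 26.154 − 25.50 = 0.65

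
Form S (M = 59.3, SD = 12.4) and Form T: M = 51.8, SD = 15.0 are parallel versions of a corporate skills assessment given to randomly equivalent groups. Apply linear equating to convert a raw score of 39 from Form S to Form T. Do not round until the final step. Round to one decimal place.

Linear equating: y = (SD_Y/SD_X)(x − M_X) + M_Y
y = (15.0/12.4)(39 − 59.3) + 51.8
y = 1.209677 × -20.3 + 51.8 = -24.5565 + 51.8 = 27.2

27.2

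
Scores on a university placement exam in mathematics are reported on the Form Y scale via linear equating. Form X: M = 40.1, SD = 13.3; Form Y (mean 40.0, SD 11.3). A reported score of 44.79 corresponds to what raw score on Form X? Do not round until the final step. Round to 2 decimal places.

Invert y = (SD_Y/SD_X)(x − M_X) + M_Y:
x = (SD_X/SD_Y)(y − M_Y) + M_X = (13.3/11.3)(44.79 − 40.0) + 40.1
x = 1.176991 × 4.790 + 40.1 = 45.74

45.74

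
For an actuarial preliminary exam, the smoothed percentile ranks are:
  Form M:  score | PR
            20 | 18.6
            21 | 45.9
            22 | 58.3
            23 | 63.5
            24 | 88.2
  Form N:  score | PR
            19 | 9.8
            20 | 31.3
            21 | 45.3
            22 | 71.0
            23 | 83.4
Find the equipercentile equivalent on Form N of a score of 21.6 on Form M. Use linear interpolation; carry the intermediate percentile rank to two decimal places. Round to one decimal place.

PR of 21.6 on Form M: 45.9 + (21.6 − 21)/(22 − 21) × (58.3 − 45.9) = 53.34
On Form N, PR 53.34 falls between score 21 (PR 45.3) and 22 (PR 71.0).
Interpolate: 21 + (53.34 − 45.3)/(71.0 − 45.3) × (22 − 21) = 21.3

21.3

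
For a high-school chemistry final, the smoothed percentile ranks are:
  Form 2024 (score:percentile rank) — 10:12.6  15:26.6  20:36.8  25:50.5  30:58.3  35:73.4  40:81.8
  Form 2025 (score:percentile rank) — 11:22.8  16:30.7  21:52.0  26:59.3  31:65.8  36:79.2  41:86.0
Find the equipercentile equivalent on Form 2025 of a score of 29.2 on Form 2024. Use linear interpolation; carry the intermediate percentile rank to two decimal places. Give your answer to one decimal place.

24.5

PR of 29.2 on Form 2024: 50.5 + (29.2 − 25)/(30 − 25) × (58.3 − 50.5) = 57.05
On Form 2025, PR 57.05 falls between score 21 (PR 52.0) and 26 (PR 59.3).
Interpolate: 21 + (57.05 − 52.0)/(59.3 − 52.0) × (26 − 21) = 24.5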